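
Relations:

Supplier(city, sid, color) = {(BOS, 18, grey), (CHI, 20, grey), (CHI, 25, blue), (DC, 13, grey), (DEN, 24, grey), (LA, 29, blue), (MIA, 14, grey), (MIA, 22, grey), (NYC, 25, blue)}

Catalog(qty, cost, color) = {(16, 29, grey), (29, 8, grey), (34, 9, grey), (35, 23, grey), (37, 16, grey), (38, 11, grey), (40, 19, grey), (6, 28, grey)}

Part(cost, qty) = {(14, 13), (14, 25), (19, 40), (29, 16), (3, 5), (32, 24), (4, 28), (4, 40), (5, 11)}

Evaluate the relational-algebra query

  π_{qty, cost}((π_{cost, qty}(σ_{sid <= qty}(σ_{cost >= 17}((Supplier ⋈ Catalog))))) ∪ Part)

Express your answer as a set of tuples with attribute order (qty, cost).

Natural join on color: {(BOS, 18, grey, 16, 29), (BOS, 18, grey, 29, 8), (BOS, 18, grey, 34, 9), (BOS, 18, grey, 35, 23), (BOS, 18, grey, 37, 16), (BOS, 18, grey, 38, 11), (BOS, 18, grey, 40, 19), (BOS, 18, grey, 6, 28), (CHI, 20, grey, 16, 29), (CHI, 20, grey, 29, 8), (CHI, 20, grey, 34, 9), (CHI, 20, grey, 35, 23), (CHI, 20, grey, 37, 16), (CHI, 20, grey, 38, 11), (CHI, 20, grey, 40, 19), (CHI, 20, grey, 6, 28), (DC, 13, grey, 16, 29), (DC, 13, grey, 29, 8), (DC, 13, grey, 34, 9), (DC, 13, grey, 35, 23), (DC, 13, grey, 37, 16), (DC, 13, grey, 38, 11), (DC, 13, grey, 40, 19), (DC, 13, grey, 6, 28), (DEN, 24, grey, 16, 29), (DEN, 24, grey, 29, 8), (DEN, 24, grey, 34, 9), (DEN, 24, grey, 35, 23), (DEN, 24, grey, 37, 16), (DEN, 24, grey, 38, 11), (DEN, 24, grey, 40, 19), (DEN, 24, grey, 6, 28), (MIA, 14, grey, 16, 29), (MIA, 14, grey, 29, 8), (MIA, 14, grey, 34, 9), (MIA, 14, grey, 35, 23), (MIA, 14, grey, 37, 16), (MIA, 14, grey, 38, 11), (MIA, 14, grey, 40, 19), (MIA, 14, grey, 6, 28), (MIA, 22, grey, 16, 29), (MIA, 22, grey, 29, 8), (MIA, 22, grey, 34, 9), (MIA, 22, grey, 35, 23), (MIA, 22, grey, 37, 16), (MIA, 22, grey, 38, 11), (MIA, 22, grey, 40, 19), (MIA, 22, grey, 6, 28)}
σ[cost >= 17]: keep tuples satisfying cost >= 17 → {(BOS, 18, grey, 16, 29), (BOS, 18, grey, 35, 23), (BOS, 18, grey, 40, 19), (BOS, 18, grey, 6, 28), (CHI, 20, grey, 16, 29), (CHI, 20, grey, 35, 23), (CHI, 20, grey, 40, 19), (CHI, 20, grey, 6, 28), (DC, 13, grey, 16, 29), (DC, 13, grey, 35, 23), (DC, 13, grey, 40, 19), (DC, 13, grey, 6, 28), (DEN, 24, grey, 16, 29), (DEN, 24, grey, 35, 23), (DEN, 24, grey, 40, 19), (DEN, 24, grey, 6, 28), (MIA, 14, grey, 16, 29), (MIA, 14, grey, 35, 23), (MIA, 14, grey, 40, 19), (MIA, 14, grey, 6, 28), (MIA, 22, grey, 16, 29), (MIA, 22, grey, 35, 23), (MIA, 22, grey, 40, 19), (MIA, 22, grey, 6, 28)}
σ[sid <= qty]: keep tuples satisfying sid <= qty → {(BOS, 18, grey, 35, 23), (BOS, 18, grey, 40, 19), (CHI, 20, grey, 35, 23), (CHI, 20, grey, 40, 19), (DC, 13, grey, 16, 29), (DC, 13, grey, 35, 23), (DC, 13, grey, 40, 19), (DEN, 24, grey, 35, 23), (DEN, 24, grey, 40, 19), (MIA, 14, grey, 16, 29), (MIA, 14, grey, 35, 23), (MIA, 14, grey, 40, 19), (MIA, 22, grey, 35, 23), (MIA, 22, grey, 40, 19)}
π_{cost, qty} gives {(19, 40), (23, 35), (29, 16)} (11 duplicate(s) eliminated).
Taking the union: {(14, 13), (14, 25), (19, 40), (23, 35), (29, 16), (3, 5), (32, 24), (4, 28), (4, 40), (5, 11)}
π_{qty, cost} gives {(11, 5), (13, 14), (16, 29), (24, 32), (25, 14), (28, 4), (35, 23), (40, 19), (40, 4), (5, 3)}.

{(11, 5), (13, 14), (16, 29), (24, 32), (25, 14), (28, 4), (35, 23), (40, 19), (40, 4), (5, 3)}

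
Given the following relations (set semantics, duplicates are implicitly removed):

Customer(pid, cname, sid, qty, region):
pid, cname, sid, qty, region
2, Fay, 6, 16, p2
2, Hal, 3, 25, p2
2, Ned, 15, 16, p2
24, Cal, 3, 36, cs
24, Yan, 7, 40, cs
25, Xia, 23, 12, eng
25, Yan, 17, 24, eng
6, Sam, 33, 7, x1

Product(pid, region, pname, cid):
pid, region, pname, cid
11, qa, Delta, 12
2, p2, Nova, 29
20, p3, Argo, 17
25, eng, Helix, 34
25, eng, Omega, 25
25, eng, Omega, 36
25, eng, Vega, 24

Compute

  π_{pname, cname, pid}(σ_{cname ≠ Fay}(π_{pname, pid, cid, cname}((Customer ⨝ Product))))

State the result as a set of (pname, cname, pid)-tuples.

{(Helix, Xia, 25), (Helix, Yan, 25), (Nova, Hal, 2), (Nova, Ned, 2), (Omega, Xia, 25), (Omega, Yan, 25), (Vega, Xia, 25), (Vega, Yan, 25)}

Joining Customer and Product on pid, region yields {(2, Fay, 6, 16, p2, Nova, 29), (2, Hal, 3, 25, p2, Nova, 29), (2, Ned, 15, 16, p2, Nova, 29), (25, Xia, 23, 12, eng, Helix, 34), (25, Xia, 23, 12, eng, Omega, 25), (25, Xia, 23, 12, eng, Omega, 36), (25, Xia, 23, 12, eng, Vega, 24), (25, Yan, 17, 24, eng, Helix, 34), (25, Yan, 17, 24, eng, Omega, 25), (25, Yan, 17, 24, eng, Omega, 36), (25, Yan, 17, 24, eng, Vega, 24)}.
π[pname, pid, cid, cname]: project onto (pname, pid, cid, cname) → {(Helix, 25, 34, Xia), (Helix, 25, 34, Yan), (Nova, 2, 29, Fay), (Nova, 2, 29, Hal), (Nova, 2, 29, Ned), (Omega, 25, 25, Xia), (Omega, 25, 25, Yan), (Omega, 25, 36, Xia), (Omega, 25, 36, Yan), (Vega, 25, 24, Xia), (Vega, 25, 24, Yan)}
σ[cname ≠ Fay]: keep tuples satisfying cname ≠ Fay → {(Helix, 25, 34, Xia), (Helix, 25, 34, Yan), (Nova, 2, 29, Hal), (Nova, 2, 29, Ned), (Omega, 25, 25, Xia), (Omega, 25, 25, Yan), (Omega, 25, 36, Xia), (Omega, 25, 36, Yan), (Vega, 25, 24, Xia), (Vega, 25, 24, Yan)}
π[pname, cname, pid]: project onto (pname, cname, pid) (2 duplicate(s) eliminated) → {(Helix, Xia, 25), (Helix, Yan, 25), (Nova, Hal, 2), (Nova, Ned, 2), (Omega, Xia, 25), (Omega, Yan, 25), (Vega, Xia, 25), (Vega, Yan, 25)}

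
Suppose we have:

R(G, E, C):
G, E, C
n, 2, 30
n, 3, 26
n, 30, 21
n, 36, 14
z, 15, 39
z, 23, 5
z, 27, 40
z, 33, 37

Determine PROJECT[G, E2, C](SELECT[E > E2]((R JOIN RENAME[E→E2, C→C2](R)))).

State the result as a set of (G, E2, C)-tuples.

ρ[E→E2, C→C2]: schema becomes (G, E2, C2); tuples unchanged.
Natural join on G: {(n, 2, 30, 2, 30), (n, 2, 30, 3, 26), (n, 2, 30, 30, 21), (n, 2, 30, 36, 14), (n, 3, 26, 2, 30), (n, 3, 26, 3, 26), (n, 3, 26, 30, 21), (n, 3, 26, 36, 14), (n, 30, 21, 2, 30), (n, 30, 21, 3, 26), (n, 30, 21, 30, 21), (n, 30, 21, 36, 14), (n, 36, 14, 2, 30), (n, 36, 14, 3, 26), (n, 36, 14, 30, 21), (n, 36, 14, 36, 14), (z, 15, 39, 15, 39), (z, 15, 39, 23, 5), (z, 15, 39, 27, 40), (z, 15, 39, 33, 37), (z, 23, 5, 15, 39), (z, 23, 5, 23, 5), (z, 23, 5, 27, 40), (z, 23, 5, 33, 37), (z, 27, 40, 15, 39), (z, 27, 40, 23, 5), (z, 27, 40, 27, 40), (z, 27, 40, 33, 37), (z, 33, 37, 15, 39), (z, 33, 37, 23, 5), (z, 33, 37, 27, 40), (z, 33, 37, 33, 37)}
Selection E > E2: {(n, 3, 26, 2, 30), (n, 30, 21, 2, 30), (n, 30, 21, 3, 26), (n, 36, 14, 2, 30), (n, 36, 14, 3, 26), (n, 36, 14, 30, 21), (z, 23, 5, 15, 39), (z, 27, 40, 15, 39), (z, 27, 40, 23, 5), (z, 33, 37, 15, 39), (z, 33, 37, 23, 5), (z, 33, 37, 27, 40)}
Projecting to G, E2, C: {(n, 2, 14), (n, 2, 21), (n, 2, 26), (n, 3, 14), (n, 3, 21), (n, 30, 14), (z, 15, 37), (z, 15, 40), (z, 15, 5), (z, 23, 37), (z, 23, 40), (z, 27, 37)}

{(n, 2, 14), (n, 2, 21), (n, 2, 26), (n, 3, 14), (n, 3, 21), (n, 30, 14), (z, 15, 37), (z, 15, 40), (z, 15, 5), (z, 23, 37), (z, 23, 40), (z, 27, 37)}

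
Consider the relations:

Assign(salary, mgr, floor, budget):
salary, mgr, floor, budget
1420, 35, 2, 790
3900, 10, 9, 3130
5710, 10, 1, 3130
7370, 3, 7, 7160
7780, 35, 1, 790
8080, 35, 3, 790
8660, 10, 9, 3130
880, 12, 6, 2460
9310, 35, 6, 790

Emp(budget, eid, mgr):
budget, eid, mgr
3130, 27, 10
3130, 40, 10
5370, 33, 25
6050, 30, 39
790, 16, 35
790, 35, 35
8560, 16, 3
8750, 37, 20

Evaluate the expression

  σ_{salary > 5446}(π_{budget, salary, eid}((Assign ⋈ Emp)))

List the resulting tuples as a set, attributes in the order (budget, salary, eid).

{(3130, 5710, 27), (3130, 5710, 40), (3130, 8660, 27), (3130, 8660, 40), (790, 7780, 16), (790, 7780, 35), (790, 8080, 16), (790, 8080, 35), (790, 9310, 16), (790, 9310, 35)}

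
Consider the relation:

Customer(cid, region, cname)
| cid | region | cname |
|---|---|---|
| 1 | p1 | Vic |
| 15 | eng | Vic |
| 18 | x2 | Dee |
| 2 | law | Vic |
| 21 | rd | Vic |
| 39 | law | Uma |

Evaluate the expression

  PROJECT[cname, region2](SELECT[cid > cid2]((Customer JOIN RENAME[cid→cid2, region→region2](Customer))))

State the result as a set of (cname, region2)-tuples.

{(Vic, eng), (Vic, law), (Vic, p1)}

ρ[cid→cid2, region→region2]: schema becomes (cid2, region2, cname); tuples unchanged.
Natural join on cname: {(1, p1, Vic, 1, p1), (1, p1, Vic, 15, eng), (1, p1, Vic, 2, law), (1, p1, Vic, 21, rd), (15, eng, Vic, 1, p1), (15, eng, Vic, 15, eng), (15, eng, Vic, 2, law), (15, eng, Vic, 21, rd), (18, x2, Dee, 18, x2), (2, law, Vic, 1, p1), (2, law, Vic, 15, eng), (2, law, Vic, 2, law), (2, law, Vic, 21, rd), (21, rd, Vic, 1, p1), (21, rd, Vic, 15, eng), (21, rd, Vic, 2, law), (21, rd, Vic, 21, rd), (39, law, Uma, 39, law)}
Apply σ_{cid > cid2}; surviving tuples: {(15, eng, Vic, 1, p1), (15, eng, Vic, 2, law), (2, law, Vic, 1, p1), (21, rd, Vic, 1, p1), (21, rd, Vic, 15, eng), (21, rd, Vic, 2, law)}
π[cname, region2]: project onto (cname, region2) (3 duplicate(s) eliminated) → {(Vic, eng), (Vic, law), (Vic, p1)}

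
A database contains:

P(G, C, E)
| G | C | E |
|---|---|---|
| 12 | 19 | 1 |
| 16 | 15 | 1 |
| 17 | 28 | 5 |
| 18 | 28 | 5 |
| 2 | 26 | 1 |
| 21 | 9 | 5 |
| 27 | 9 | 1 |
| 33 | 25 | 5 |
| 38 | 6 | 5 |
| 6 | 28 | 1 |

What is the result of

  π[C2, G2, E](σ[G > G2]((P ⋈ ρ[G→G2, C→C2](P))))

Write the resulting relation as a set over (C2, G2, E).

ρ[G→G2, C→C2]: schema becomes (G2, C2, E); tuples unchanged.
Natural join on E: {(12, 19, 1, 12, 19), (12, 19, 1, 16, 15), (12, 19, 1, 2, 26), (12, 19, 1, 27, 9), (12, 19, 1, 6, 28), (16, 15, 1, 12, 19), (16, 15, 1, 16, 15), (16, 15, 1, 2, 26), (16, 15, 1, 27, 9), (16, 15, 1, 6, 28), (17, 28, 5, 17, 28), (17, 28, 5, 18, 28), (17, 28, 5, 21, 9), (17, 28, 5, 33, 25), (17, 28, 5, 38, 6), (18, 28, 5, 17, 28), (18, 28, 5, 18, 28), (18, 28, 5, 21, 9), (18, 28, 5, 33, 25), (18, 28, 5, 38, 6), (2, 26, 1, 12, 19), (2, 26, 1, 16, 15), (2, 26, 1, 2, 26), (2, 26, 1, 27, 9), (2, 26, 1, 6, 28), (21, 9, 5, 17, 28), (21, 9, 5, 18, 28), (21, 9, 5, 21, 9), (21, 9, 5, 33, 25), (21, 9, 5, 38, 6), (27, 9, 1, 12, 19), (27, 9, 1, 16, 15), (27, 9, 1, 2, 26), (27, 9, 1, 27, 9), (27, 9, 1, 6, 28), (33, 25, 5, 17, 28), (33, 25, 5, 18, 28), (33, 25, 5, 21, 9), (33, 25, 5, 33, 25), (33, 25, 5, 38, 6), (38, 6, 5, 17, 28), (38, 6, 5, 18, 28), (38, 6, 5, 21, 9), (38, 6, 5, 33, 25), (38, 6, 5, 38, 6), (6, 28, 1, 12, 19), (6, 28, 1, 16, 15), (6, 28, 1, 2, 26), (6, 28, 1, 27, 9), (6, 28, 1, 6, 28)}
σ[G > G2]: keep tuples satisfying G > G2 → {(12, 19, 1, 2, 26), (12, 19, 1, 6, 28), (16, 15, 1, 12, 19), (16, 15, 1, 2, 26), (16, 15, 1, 6, 28), (18, 28, 5, 17, 28), (21, 9, 5, 17, 28), (21, 9, 5, 18, 28), (27, 9, 1, 12, 19), (27, 9, 1, 16, 15), (27, 9, 1, 2, 26), (27, 9, 1, 6, 28), (33, 25, 5, 17, 28), (33, 25, 5, 18, 28), (33, 25, 5, 21, 9), (38, 6, 5, 17, 28), (38, 6, 5, 18, 28), (38, 6, 5, 21, 9), (38, 6, 5, 33, 25), (6, 28, 1, 2, 26)}
Projecting to C2, G2, E (12 duplicate(s) eliminated): {(15, 16, 1), (19, 12, 1), (25, 33, 5), (26, 2, 1), (28, 17, 5), (28, 18, 5), (28, 6, 1), (9, 21, 5)}

{(15, 16, 1), (19, 12, 1), (25, 33, 5), (26, 2, 1), (28, 17, 5), (28, 18, 5), (28, 6, 1), (9, 21, 5)}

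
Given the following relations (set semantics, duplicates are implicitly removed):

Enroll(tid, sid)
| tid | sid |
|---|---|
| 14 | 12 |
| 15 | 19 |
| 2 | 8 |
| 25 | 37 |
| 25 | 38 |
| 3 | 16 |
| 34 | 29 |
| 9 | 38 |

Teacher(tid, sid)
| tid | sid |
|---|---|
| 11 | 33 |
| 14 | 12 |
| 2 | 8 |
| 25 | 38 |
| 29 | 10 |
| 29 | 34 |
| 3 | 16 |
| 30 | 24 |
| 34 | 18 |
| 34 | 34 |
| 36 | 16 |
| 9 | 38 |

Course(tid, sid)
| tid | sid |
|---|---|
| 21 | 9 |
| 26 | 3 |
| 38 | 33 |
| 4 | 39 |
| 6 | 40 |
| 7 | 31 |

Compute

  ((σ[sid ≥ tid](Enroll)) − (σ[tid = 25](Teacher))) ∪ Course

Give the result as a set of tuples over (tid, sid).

{(15, 19), (2, 8), (21, 9), (25, 37), (26, 3), (3, 16), (38, 33), (4, 39), (6, 40), (7, 31), (9, 38)}

Filtering on sid ≥ tid leaves {(15, 19), (2, 8), (25, 37), (25, 38), (3, 16), (9, 38)}.
Filtering on tid = 25 leaves {(25, 38)}.
Taking the difference: {(15, 19), (2, 8), (25, 37), (3, 16), (9, 38)}
Taking the union: {(15, 19), (2, 8), (21, 9), (25, 37), (26, 3), (3, 16), (38, 33), (4, 39), (6, 40), (7, 31), (9, 38)}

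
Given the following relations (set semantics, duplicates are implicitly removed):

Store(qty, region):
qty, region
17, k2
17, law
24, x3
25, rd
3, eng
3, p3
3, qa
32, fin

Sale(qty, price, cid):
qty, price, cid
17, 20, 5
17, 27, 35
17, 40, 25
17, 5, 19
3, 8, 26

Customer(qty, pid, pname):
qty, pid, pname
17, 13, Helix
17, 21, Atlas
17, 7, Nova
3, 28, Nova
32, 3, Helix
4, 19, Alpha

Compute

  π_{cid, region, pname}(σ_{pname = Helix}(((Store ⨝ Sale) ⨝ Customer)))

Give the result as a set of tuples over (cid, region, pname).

{(19, k2, Helix), (19, law, Helix), (25, k2, Helix), (25, law, Helix), (35, k2, Helix), (35, law, Helix), (5, k2, Helix), (5, law, Helix)}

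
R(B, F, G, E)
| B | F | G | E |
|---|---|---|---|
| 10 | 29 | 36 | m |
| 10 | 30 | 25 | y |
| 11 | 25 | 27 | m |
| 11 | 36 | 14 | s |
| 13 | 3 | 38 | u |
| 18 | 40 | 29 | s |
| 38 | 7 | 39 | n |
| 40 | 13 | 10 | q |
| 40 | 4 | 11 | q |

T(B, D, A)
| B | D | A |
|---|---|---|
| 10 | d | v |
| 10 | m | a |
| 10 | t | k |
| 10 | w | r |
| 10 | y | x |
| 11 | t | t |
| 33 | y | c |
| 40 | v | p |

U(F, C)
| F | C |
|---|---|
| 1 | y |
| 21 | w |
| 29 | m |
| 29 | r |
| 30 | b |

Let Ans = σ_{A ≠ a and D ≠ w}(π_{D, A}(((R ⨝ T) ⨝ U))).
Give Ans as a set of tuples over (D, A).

{(d, v), (t, k), (y, x)}

R ⋈ T (natural join on B): {(10, 29, 36, m, d, v), (10, 29, 36, m, m, a), (10, 29, 36, m, t, k), (10, 29, 36, m, w, r), (10, 29, 36, m, y, x), (10, 30, 25, y, d, v), (10, 30, 25, y, m, a), (10, 30, 25, y, t, k), (10, 30, 25, y, w, r), (10, 30, 25, y, y, x), (11, 25, 27, m, t, t), (11, 36, 14, s, t, t), (40, 13, 10, q, v, p), (40, 4, 11, q, v, p)}
(R ⨝ T) ⋈ U (natural join on F): {(10, 29, 36, m, d, v, m), (10, 29, 36, m, d, v, r), (10, 29, 36, m, m, a, m), (10, 29, 36, m, m, a, r), (10, 29, 36, m, t, k, m), (10, 29, 36, m, t, k, r), (10, 29, 36, m, w, r, m), (10, 29, 36, m, w, r, r), (10, 29, 36, m, y, x, m), (10, 29, 36, m, y, x, r), (10, 30, 25, y, d, v, b), (10, 30, 25, y, m, a, b), (10, 30, 25, y, t, k, b), (10, 30, 25, y, w, r, b), (10, 30, 25, y, y, x, b)}
π[D, A]: project onto (D, A) (10 duplicate(s) eliminated) → {(d, v), (m, a), (t, k), (w, r), (y, x)}
Filtering on A ≠ a and D ≠ w leaves {(d, v), (t, k), (y, x)}.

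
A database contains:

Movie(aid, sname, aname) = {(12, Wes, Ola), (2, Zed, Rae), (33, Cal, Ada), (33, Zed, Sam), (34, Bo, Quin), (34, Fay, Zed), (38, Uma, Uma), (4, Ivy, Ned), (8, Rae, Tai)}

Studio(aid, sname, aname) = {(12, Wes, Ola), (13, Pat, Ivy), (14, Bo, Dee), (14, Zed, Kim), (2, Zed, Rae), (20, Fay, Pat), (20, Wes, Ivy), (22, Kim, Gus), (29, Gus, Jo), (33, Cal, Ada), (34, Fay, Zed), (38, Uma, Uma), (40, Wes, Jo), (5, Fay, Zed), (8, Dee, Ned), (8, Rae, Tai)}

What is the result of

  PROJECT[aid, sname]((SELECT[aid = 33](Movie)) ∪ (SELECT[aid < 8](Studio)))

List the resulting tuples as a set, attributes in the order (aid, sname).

{(2, Zed), (33, Cal), (33, Zed), (5, Fay)}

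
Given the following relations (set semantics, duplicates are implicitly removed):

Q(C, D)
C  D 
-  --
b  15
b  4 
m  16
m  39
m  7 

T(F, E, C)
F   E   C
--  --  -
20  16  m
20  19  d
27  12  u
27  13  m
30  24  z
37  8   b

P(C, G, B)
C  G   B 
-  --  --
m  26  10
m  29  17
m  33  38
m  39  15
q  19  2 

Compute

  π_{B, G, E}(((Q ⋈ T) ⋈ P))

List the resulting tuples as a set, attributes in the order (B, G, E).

Joining Q and T on C yields {(b, 15, 37, 8), (b, 4, 37, 8), (m, 16, 20, 16), (m, 16, 27, 13), (m, 39, 20, 16), (m, 39, 27, 13), (m, 7, 20, 16), (m, 7, 27, 13)}.
Joining (Q ⋈ T) and P on C yields {(m, 16, 20, 16, 26, 10), (m, 16, 20, 16, 29, 17), (m, 16, 20, 16, 33, 38), (m, 16, 20, 16, 39, 15), (m, 16, 27, 13, 26, 10), (m, 16, 27, 13, 29, 17), (m, 16, 27, 13, 33, 38), (m, 16, 27, 13, 39, 15), (m, 39, 20, 16, 26, 10), (m, 39, 20, 16, 29, 17), (m, 39, 20, 16, 33, 38), (m, 39, 20, 16, 39, 15), (m, 39, 27, 13, 26, 10), (m, 39, 27, 13, 29, 17), (m, 39, 27, 13, 33, 38), (m, 39, 27, 13, 39, 15), (m, 7, 20, 16, 26, 10), (m, 7, 20, 16, 29, 17), (m, 7, 20, 16, 33, 38), (m, 7, 20, 16, 39, 15), (m, 7, 27, 13, 26, 10), (m, 7, 27, 13, 29, 17), (m, 7, 27, 13, 33, 38), (m, 7, 27, 13, 39, 15)}.
Projecting to B, G, E (16 duplicate(s) eliminated): {(10, 26, 13), (10, 26, 16), (15, 39, 13), (15, 39, 16), (17, 29, 13), (17, 29, 16), (38, 33, 13), (38, 33, 16)}

{(10, 26, 13), (10, 26, 16), (15, 39, 13), (15, 39, 16), (17, 29, 13), (17, 29, 16), (38, 33, 13), (38, 33, 16)}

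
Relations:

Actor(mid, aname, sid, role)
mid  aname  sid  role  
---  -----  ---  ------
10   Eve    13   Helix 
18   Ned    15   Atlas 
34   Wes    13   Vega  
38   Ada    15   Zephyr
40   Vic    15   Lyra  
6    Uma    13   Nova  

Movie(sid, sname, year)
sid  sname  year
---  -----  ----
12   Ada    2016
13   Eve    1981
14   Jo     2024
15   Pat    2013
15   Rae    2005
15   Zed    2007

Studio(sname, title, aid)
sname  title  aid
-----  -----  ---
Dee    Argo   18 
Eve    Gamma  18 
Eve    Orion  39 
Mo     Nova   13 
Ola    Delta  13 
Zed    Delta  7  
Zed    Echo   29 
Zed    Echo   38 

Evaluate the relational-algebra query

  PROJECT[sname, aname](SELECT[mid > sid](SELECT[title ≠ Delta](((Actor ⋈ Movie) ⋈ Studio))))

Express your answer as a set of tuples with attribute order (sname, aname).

Joining Actor and Movie on sid yields {(10, Eve, 13, Helix, Eve, 1981), (18, Ned, 15, Atlas, Pat, 2013), (18, Ned, 15, Atlas, Rae, 2005), (18, Ned, 15, Atlas, Zed, 2007), (34, Wes, 13, Vega, Eve, 1981), (38, Ada, 15, Zephyr, Pat, 2013), (38, Ada, 15, Zephyr, Rae, 2005), (38, Ada, 15, Zephyr, Zed, 2007), (40, Vic, 15, Lyra, Pat, 2013), (40, Vic, 15, Lyra, Rae, 2005), (40, Vic, 15, Lyra, Zed, 2007), (6, Uma, 13, Nova, Eve, 1981)}.
Joining (Actor ⋈ Movie) and Studio on sname yields {(10, Eve, 13, Helix, Eve, 1981, Gamma, 18), (10, Eve, 13, Helix, Eve, 1981, Orion, 39), (18, Ned, 15, Atlas, Zed, 2007, Delta, 7), (18, Ned, 15, Atlas, Zed, 2007, Echo, 29), (18, Ned, 15, Atlas, Zed, 2007, Echo, 38), (34, Wes, 13, Vega, Eve, 1981, Gamma, 18), (34, Wes, 13, Vega, Eve, 1981, Orion, 39), (38, Ada, 15, Zephyr, Zed, 2007, Delta, 7), (38, Ada, 15, Zephyr, Zed, 2007, Echo, 29), (38, Ada, 15, Zephyr, Zed, 2007, Echo, 38), (40, Vic, 15, Lyra, Zed, 2007, Delta, 7), (40, Vic, 15, Lyra, Zed, 2007, Echo, 29), (40, Vic, 15, Lyra, Zed, 2007, Echo, 38), (6, Uma, 13, Nova, Eve, 1981, Gamma, 18), (6, Uma, 13, Nova, Eve, 1981, Orion, 39)}.
σ[title ≠ Delta]: keep tuples satisfying title ≠ Delta → {(10, Eve, 13, Helix, Eve, 1981, Gamma, 18), (10, Eve, 13, Helix, Eve, 1981, Orion, 39), (18, Ned, 15, Atlas, Zed, 2007, Echo, 29), (18, Ned, 15, Atlas, Zed, 2007, Echo, 38), (34, Wes, 13, Vega, Eve, 1981, Gamma, 18), (34, Wes, 13, Vega, Eve, 1981, Orion, 39), (38, Ada, 15, Zephyr, Zed, 2007, Echo, 29), (38, Ada, 15, Zephyr, Zed, 2007, Echo, 38), (40, Vic, 15, Lyra, Zed, 2007, Echo, 29), (40, Vic, 15, Lyra, Zed, 2007, Echo, 38), (6, Uma, 13, Nova, Eve, 1981, Gamma, 18), (6, Uma, 13, Nova, Eve, 1981, Orion, 39)}
σ[mid > sid]: keep tuples satisfying mid > sid → {(18, Ned, 15, Atlas, Zed, 2007, Echo, 29), (18, Ned, 15, Atlas, Zed, 2007, Echo, 38), (34, Wes, 13, Vega, Eve, 1981, Gamma, 18), (34, Wes, 13, Vega, Eve, 1981, Orion, 39), (38, Ada, 15, Zephyr, Zed, 2007, Echo, 29), (38, Ada, 15, Zephyr, Zed, 2007, Echo, 38), (40, Vic, 15, Lyra, Zed, 2007, Echo, 29), (40, Vic, 15, Lyra, Zed, 2007, Echo, 38)}
Projecting to sname, aname (4 duplicate(s) eliminated): {(Eve, Wes), (Zed, Ada), (Zed, Ned), (Zed, Vic)}

{(Eve, Wes), (Zed, Ada), (Zed, Ned), (Zed, Vic)}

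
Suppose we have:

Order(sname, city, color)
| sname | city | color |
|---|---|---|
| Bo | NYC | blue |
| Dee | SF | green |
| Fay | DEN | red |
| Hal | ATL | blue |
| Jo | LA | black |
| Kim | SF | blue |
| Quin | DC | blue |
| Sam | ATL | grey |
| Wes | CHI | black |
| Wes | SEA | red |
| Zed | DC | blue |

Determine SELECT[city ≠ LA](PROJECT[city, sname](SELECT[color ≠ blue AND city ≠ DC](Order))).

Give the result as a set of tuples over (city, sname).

Selection color ≠ blue AND city ≠ DC: {(Dee, SF, green), (Fay, DEN, red), (Jo, LA, black), (Sam, ATL, grey), (Wes, CHI, black), (Wes, SEA, red)}
π[city, sname]: project onto (city, sname) → {(ATL, Sam), (CHI, Wes), (DEN, Fay), (LA, Jo), (SEA, Wes), (SF, Dee)}
Selection city ≠ LA: {(ATL, Sam), (CHI, Wes), (DEN, Fay), (SEA, Wes), (SF, Dee)}

{(ATL, Sam), (CHI, Wes), (DEN, Fay), (SEA, Wes), (SF, Dee)}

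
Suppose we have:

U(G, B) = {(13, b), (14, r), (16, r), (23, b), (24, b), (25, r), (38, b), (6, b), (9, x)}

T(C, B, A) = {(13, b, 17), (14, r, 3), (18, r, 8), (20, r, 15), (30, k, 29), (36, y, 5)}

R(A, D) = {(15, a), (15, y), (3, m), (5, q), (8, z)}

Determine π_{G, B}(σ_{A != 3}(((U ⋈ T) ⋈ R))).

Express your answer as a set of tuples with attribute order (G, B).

{(14, r), (16, r), (25, r)}

Joining U and T on B yields {(13, b, 13, 17), (14, r, 14, 3), (14, r, 18, 8), (14, r, 20, 15), (16, r, 14, 3), (16, r, 18, 8), (16, r, 20, 15), (23, b, 13, 17), (24, b, 13, 17), (25, r, 14, 3), (25, r, 18, 8), (25, r, 20, 15), (38, b, 13, 17), (6, b, 13, 17)}.
Joining (U ⋈ T) and R on A yields {(14, r, 14, 3, m), (14, r, 18, 8, z), (14, r, 20, 15, a), (14, r, 20, 15, y), (16, r, 14, 3, m), (16, r, 18, 8, z), (16, r, 20, 15, a), (16, r, 20, 15, y), (25, r, 14, 3, m), (25, r, 18, 8, z), (25, r, 20, 15, a), (25, r, 20, 15, y)}.
Apply σ_{A != 3}; surviving tuples: {(14, r, 18, 8, z), (14, r, 20, 15, a), (14, r, 20, 15, y), (16, r, 18, 8, z), (16, r, 20, 15, a), (16, r, 20, 15, y), (25, r, 18, 8, z), (25, r, 20, 15, a), (25, r, 20, 15, y)}
Keep only column(s) G, B (6 duplicate(s) eliminated): {(14, r), (16, r), (25, r)}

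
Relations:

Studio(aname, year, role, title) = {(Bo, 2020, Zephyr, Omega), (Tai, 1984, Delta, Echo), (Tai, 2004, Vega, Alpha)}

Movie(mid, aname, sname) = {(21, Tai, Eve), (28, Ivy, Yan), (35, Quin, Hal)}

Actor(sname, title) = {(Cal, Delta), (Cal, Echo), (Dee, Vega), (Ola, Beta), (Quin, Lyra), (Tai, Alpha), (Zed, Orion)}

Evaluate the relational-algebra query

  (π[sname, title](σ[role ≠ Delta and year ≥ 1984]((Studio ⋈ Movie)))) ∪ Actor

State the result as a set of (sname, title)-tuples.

{(Cal, Delta), (Cal, Echo), (Dee, Vega), (Eve, Alpha), (Ola, Beta), (Quin, Lyra), (Tai, Alpha), (Zed, Orion)}

Natural join on aname: {(Tai, 1984, Delta, Echo, 21, Eve), (Tai, 2004, Vega, Alpha, 21, Eve)}
Selection role ≠ Delta and year ≥ 1984: {(Tai, 2004, Vega, Alpha, 21, Eve)}
Projecting to sname, title: {(Eve, Alpha)}
Set union of the two operands is {(Cal, Delta), (Cal, Echo), (Dee, Vega), (Eve, Alpha), (Ola, Beta), (Quin, Lyra), (Tai, Alpha), (Zed, Orion)}.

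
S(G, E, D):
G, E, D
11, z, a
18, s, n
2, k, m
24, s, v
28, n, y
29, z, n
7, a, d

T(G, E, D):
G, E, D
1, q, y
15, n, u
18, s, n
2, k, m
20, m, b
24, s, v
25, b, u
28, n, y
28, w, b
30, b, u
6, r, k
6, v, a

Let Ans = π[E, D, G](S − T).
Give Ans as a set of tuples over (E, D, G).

{(a, d, 7), (z, a, 11), (z, n, 29)}

Set difference of the two operands is {(11, z, a), (29, z, n), (7, a, d)}.
π[E, D, G]: project onto (E, D, G) → {(a, d, 7), (z, a, 11), (z, n, 29)}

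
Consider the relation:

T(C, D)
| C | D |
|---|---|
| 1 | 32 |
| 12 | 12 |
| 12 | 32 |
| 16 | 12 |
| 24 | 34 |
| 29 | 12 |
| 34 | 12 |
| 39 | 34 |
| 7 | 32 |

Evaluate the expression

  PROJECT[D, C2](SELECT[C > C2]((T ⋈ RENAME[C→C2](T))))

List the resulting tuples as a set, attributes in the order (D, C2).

ρ[C→C2]: schema becomes (C2, D); tuples unchanged.
Joining T and RENAME[C→C2](T) on D yields {(1, 32, 1), (1, 32, 12), (1, 32, 7), (12, 12, 12), (12, 12, 16), (12, 12, 29), (12, 12, 34), (12, 32, 1), (12, 32, 12), (12, 32, 7), (16, 12, 12), (16, 12, 16), (16, 12, 29), (16, 12, 34), (24, 34, 24), (24, 34, 39), (29, 12, 12), (29, 12, 16), (29, 12, 29), (29, 12, 34), (34, 12, 12), (34, 12, 16), (34, 12, 29), (34, 12, 34), (39, 34, 24), (39, 34, 39), (7, 32, 1), (7, 32, 12), (7, 32, 7)}.
σ[C > C2]: keep tuples satisfying C > C2 → {(12, 32, 1), (12, 32, 7), (16, 12, 12), (29, 12, 12), (29, 12, 16), (34, 12, 12), (34, 12, 16), (34, 12, 29), (39, 34, 24), (7, 32, 1)}
π[D, C2]: project onto (D, C2) (4 duplicate(s) eliminated) → {(12, 12), (12, 16), (12, 29), (32, 1), (32, 7), (34, 24)}

{(12, 12), (12, 16), (12, 29), (32, 1), (32, 7), (34, 24)}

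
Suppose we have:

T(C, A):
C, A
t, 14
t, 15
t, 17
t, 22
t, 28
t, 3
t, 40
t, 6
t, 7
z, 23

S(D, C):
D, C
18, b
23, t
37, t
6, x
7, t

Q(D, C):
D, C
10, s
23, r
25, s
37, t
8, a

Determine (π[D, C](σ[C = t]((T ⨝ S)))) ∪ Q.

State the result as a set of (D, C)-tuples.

{(10, s), (23, r), (23, t), (25, s), (37, t), (7, t), (8, a)}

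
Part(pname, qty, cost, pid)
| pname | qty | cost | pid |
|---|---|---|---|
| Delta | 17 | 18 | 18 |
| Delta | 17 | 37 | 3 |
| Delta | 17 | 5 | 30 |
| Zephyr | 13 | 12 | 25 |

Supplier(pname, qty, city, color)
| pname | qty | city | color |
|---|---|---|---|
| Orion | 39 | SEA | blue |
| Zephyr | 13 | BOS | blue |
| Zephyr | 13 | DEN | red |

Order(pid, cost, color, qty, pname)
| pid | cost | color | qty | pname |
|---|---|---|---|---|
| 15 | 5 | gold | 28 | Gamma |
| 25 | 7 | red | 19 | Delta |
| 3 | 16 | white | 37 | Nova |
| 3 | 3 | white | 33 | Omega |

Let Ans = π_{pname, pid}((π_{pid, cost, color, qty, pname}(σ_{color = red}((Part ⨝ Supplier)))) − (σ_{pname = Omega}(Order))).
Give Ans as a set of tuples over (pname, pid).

Joining Part and Supplier on pname, qty yields {(Zephyr, 13, 12, 25, BOS, blue), (Zephyr, 13, 12, 25, DEN, red)}.
Apply σ_{color = red}; surviving tuples: {(Zephyr, 13, 12, 25, DEN, red)}
π[pid, cost, color, qty, pname]: project onto (pid, cost, color, qty, pname) → {(25, 12, red, 13, Zephyr)}
Apply σ_{pname = Omega}; surviving tuples: {(3, 3, white, 33, Omega)}
Difference: {(25, 12, red, 13, Zephyr)} with {(3, 3, white, 33, Omega)} → {(25, 12, red, 13, Zephyr)}
π[pname, pid]: project onto (pname, pid) → {(Zephyr, 25)}

{(Zephyr, 25)}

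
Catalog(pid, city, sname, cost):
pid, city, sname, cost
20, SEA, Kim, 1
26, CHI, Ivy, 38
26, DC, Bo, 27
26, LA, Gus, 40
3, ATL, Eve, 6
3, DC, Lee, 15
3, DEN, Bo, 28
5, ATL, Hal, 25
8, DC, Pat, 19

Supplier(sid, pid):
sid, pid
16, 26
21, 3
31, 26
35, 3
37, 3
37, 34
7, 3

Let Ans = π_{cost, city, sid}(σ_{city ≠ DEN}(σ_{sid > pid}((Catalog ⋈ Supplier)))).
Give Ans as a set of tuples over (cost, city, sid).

Joining Catalog and Supplier on pid yields {(26, CHI, Ivy, 38, 16), (26, CHI, Ivy, 38, 31), (26, DC, Bo, 27, 16), (26, DC, Bo, 27, 31), (26, LA, Gus, 40, 16), (26, LA, Gus, 40, 31), (3, ATL, Eve, 6, 21), (3, ATL, Eve, 6, 35), (3, ATL, Eve, 6, 37), (3, ATL, Eve, 6, 7), (3, DC, Lee, 15, 21), (3, DC, Lee, 15, 35), (3, DC, Lee, 15, 37), (3, DC, Lee, 15, 7), (3, DEN, Bo, 28, 21), (3, DEN, Bo, 28, 35), (3, DEN, Bo, 28, 37), (3, DEN, Bo, 28, 7)}.
σ[sid > pid]: keep tuples satisfying sid > pid → {(26, CHI, Ivy, 38, 31), (26, DC, Bo, 27, 31), (26, LA, Gus, 40, 31), (3, ATL, Eve, 6, 21), (3, ATL, Eve, 6, 35), (3, ATL, Eve, 6, 37), (3, ATL, Eve, 6, 7), (3, DC, Lee, 15, 21), (3, DC, Lee, 15, 35), (3, DC, Lee, 15, 37), (3, DC, Lee, 15, 7), (3, DEN, Bo, 28, 21), (3, DEN, Bo, 28, 35), (3, DEN, Bo, 28, 37), (3, DEN, Bo, 28, 7)}
σ[city ≠ DEN]: keep tuples satisfying city ≠ DEN → {(26, CHI, Ivy, 38, 31), (26, DC, Bo, 27, 31), (26, LA, Gus, 40, 31), (3, ATL, Eve, 6, 21), (3, ATL, Eve, 6, 35), (3, ATL, Eve, 6, 37), (3, ATL, Eve, 6, 7), (3, DC, Lee, 15, 21), (3, DC, Lee, 15, 35), (3, DC, Lee, 15, 37), (3, DC, Lee, 15, 7)}
π_{cost, city, sid} gives {(15, DC, 21), (15, DC, 35), (15, DC, 37), (15, DC, 7), (27, DC, 31), (38, CHI, 31), (40, LA, 31), (6, ATL, 21), (6, ATL, 35), (6, ATL, 37), (6, ATL, 7)}.

{(15, DC, 21), (15, DC, 35), (15, DC, 37), (15, DC, 7), (27, DC, 31), (38, CHI, 31), (40, LA, 31), (6, ATL, 21), (6, ATL, 35), (6, ATL, 37), (6, ATL, 7)}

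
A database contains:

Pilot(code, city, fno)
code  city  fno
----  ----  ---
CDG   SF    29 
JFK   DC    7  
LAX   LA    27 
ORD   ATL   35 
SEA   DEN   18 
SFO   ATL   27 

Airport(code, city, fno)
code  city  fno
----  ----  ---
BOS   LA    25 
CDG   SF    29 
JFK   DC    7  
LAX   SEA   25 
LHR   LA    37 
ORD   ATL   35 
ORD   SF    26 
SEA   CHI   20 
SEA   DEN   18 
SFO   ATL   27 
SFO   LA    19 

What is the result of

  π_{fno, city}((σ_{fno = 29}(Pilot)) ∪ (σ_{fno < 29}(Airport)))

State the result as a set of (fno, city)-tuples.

{(18, DEN), (19, LA), (20, CHI), (25, LA), (25, SEA), (26, SF), (27, ATL), (29, SF), (7, DC)}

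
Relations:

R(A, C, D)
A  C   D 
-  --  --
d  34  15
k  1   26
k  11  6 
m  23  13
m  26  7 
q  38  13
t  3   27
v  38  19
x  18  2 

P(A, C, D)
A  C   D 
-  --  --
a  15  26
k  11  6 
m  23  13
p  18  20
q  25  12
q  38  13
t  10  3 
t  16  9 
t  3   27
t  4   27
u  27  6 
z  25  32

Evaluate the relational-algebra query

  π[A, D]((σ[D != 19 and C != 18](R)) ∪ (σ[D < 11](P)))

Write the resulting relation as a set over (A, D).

{(d, 15), (k, 26), (k, 6), (m, 13), (m, 7), (q, 13), (t, 27), (t, 3), (t, 9), (u, 6)}

Apply σ_{D != 19 and C != 18}; surviving tuples: {(d, 34, 15), (k, 1, 26), (k, 11, 6), (m, 23, 13), (m, 26, 7), (q, 38, 13), (t, 3, 27)}
Apply σ_{D < 11}; surviving tuples: {(k, 11, 6), (t, 10, 3), (t, 16, 9), (u, 27, 6)}
Union: {(d, 34, 15), (k, 1, 26), (k, 11, 6), (m, 23, 13), (m, 26, 7), (q, 38, 13), (t, 3, 27)} with {(k, 11, 6), (t, 10, 3), (t, 16, 9), (u, 27, 6)} → {(d, 34, 15), (k, 1, 26), (k, 11, 6), (m, 23, 13), (m, 26, 7), (q, 38, 13), (t, 10, 3), (t, 16, 9), (t, 3, 27), (u, 27, 6)}
Projecting to A, D: {(d, 15), (k, 26), (k, 6), (m, 13), (m, 7), (q, 13), (t, 27), (t, 3), (t, 9), (u, 6)}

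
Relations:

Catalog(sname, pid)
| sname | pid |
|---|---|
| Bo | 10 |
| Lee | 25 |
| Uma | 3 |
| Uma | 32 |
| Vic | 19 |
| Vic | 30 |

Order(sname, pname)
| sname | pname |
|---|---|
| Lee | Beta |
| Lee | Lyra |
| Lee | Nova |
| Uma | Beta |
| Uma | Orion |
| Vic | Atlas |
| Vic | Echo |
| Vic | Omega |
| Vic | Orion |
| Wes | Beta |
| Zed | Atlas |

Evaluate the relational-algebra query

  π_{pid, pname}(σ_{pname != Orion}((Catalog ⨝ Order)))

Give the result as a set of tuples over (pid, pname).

{(19, Atlas), (19, Echo), (19, Omega), (25, Beta), (25, Lyra), (25, Nova), (3, Beta), (30, Atlas), (30, Echo), (30, Omega), (32, Beta)}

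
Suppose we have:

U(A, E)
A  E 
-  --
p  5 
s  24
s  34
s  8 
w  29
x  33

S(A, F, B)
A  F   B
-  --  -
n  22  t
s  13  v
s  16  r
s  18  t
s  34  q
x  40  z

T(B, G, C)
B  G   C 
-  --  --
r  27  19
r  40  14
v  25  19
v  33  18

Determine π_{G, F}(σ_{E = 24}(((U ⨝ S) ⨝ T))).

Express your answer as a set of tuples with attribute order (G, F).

{(25, 13), (27, 16), (33, 13), (40, 16)}

Joining U and S on A yields {(s, 24, 13, v), (s, 24, 16, r), (s, 24, 18, t), (s, 24, 34, q), (s, 34, 13, v), (s, 34, 16, r), (s, 34, 18, t), (s, 34, 34, q), (s, 8, 13, v), (s, 8, 16, r), (s, 8, 18, t), (s, 8, 34, q), (x, 33, 40, z)}.
Joining (U ⨝ S) and T on B yields {(s, 24, 13, v, 25, 19), (s, 24, 13, v, 33, 18), (s, 24, 16, r, 27, 19), (s, 24, 16, r, 40, 14), (s, 34, 13, v, 25, 19), (s, 34, 13, v, 33, 18), (s, 34, 16, r, 27, 19), (s, 34, 16, r, 40, 14), (s, 8, 13, v, 25, 19), (s, 8, 13, v, 33, 18), (s, 8, 16, r, 27, 19), (s, 8, 16, r, 40, 14)}.
σ[E = 24]: keep tuples satisfying E = 24 → {(s, 24, 13, v, 25, 19), (s, 24, 13, v, 33, 18), (s, 24, 16, r, 27, 19), (s, 24, 16, r, 40, 14)}
π_{G, F} gives {(25, 13), (27, 16), (33, 13), (40, 16)}.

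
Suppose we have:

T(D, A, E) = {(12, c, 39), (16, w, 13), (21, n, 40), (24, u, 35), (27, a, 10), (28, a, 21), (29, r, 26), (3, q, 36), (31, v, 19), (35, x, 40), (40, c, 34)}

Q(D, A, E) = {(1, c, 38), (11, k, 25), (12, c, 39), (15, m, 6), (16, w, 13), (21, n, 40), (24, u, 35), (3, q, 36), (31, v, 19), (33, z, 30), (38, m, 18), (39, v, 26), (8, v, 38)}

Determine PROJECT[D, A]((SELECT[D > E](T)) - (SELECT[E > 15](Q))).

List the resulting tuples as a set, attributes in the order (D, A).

{(16, w), (27, a), (28, a), (29, r), (40, c)}

σ[D > E]: keep tuples satisfying D > E → {(16, w, 13), (27, a, 10), (28, a, 21), (29, r, 26), (31, v, 19), (40, c, 34)}
σ[E > 15]: keep tuples satisfying E > 15 → {(1, c, 38), (11, k, 25), (12, c, 39), (21, n, 40), (24, u, 35), (3, q, 36), (31, v, 19), (33, z, 30), (38, m, 18), (39, v, 26), (8, v, 38)}
Difference: {(16, w, 13), (27, a, 10), (28, a, 21), (29, r, 26), (31, v, 19), (40, c, 34)} with {(1, c, 38), (11, k, 25), (12, c, 39), (21, n, 40), (24, u, 35), (3, q, 36), (31, v, 19), (33, z, 30), (38, m, 18), (39, v, 26), (8, v, 38)} → {(16, w, 13), (27, a, 10), (28, a, 21), (29, r, 26), (40, c, 34)}
π_{D, A} gives {(16, w), (27, a), (28, a), (29, r), (40, c)}.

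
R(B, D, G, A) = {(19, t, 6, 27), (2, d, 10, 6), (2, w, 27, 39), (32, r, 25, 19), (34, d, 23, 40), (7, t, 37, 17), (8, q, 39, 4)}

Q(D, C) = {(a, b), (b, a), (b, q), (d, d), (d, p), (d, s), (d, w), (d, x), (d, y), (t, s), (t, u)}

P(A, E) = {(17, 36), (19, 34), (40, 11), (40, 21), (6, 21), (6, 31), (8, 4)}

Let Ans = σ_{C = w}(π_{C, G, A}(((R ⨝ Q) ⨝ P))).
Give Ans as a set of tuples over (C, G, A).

{(w, 10, 6), (w, 23, 40)}

Joining R and Q on D yields {(19, t, 6, 27, s), (19, t, 6, 27, u), (2, d, 10, 6, d), (2, d, 10, 6, p), (2, d, 10, 6, s), (2, d, 10, 6, w), (2, d, 10, 6, x), (2, d, 10, 6, y), (34, d, 23, 40, d), (34, d, 23, 40, p), (34, d, 23, 40, s), (34, d, 23, 40, w), (34, d, 23, 40, x), (34, d, 23, 40, y), (7, t, 37, 17, s), (7, t, 37, 17, u)}.
Joining (R ⨝ Q) and P on A yields {(2, d, 10, 6, d, 21), (2, d, 10, 6, d, 31), (2, d, 10, 6, p, 21), (2, d, 10, 6, p, 31), (2, d, 10, 6, s, 21), (2, d, 10, 6, s, 31), (2, d, 10, 6, w, 21), (2, d, 10, 6, w, 31), (2, d, 10, 6, x, 21), (2, d, 10, 6, x, 31), (2, d, 10, 6, y, 21), (2, d, 10, 6, y, 31), (34, d, 23, 40, d, 11), (34, d, 23, 40, d, 21), (34, d, 23, 40, p, 11), (34, d, 23, 40, p, 21), (34, d, 23, 40, s, 11), (34, d, 23, 40, s, 21), (34, d, 23, 40, w, 11), (34, d, 23, 40, w, 21), (34, d, 23, 40, x, 11), (34, d, 23, 40, x, 21), (34, d, 23, 40, y, 11), (34, d, 23, 40, y, 21), (7, t, 37, 17, s, 36), (7, t, 37, 17, u, 36)}.
π[C, G, A]: project onto (C, G, A) (12 duplicate(s) eliminated) → {(d, 10, 6), (d, 23, 40), (p, 10, 6), (p, 23, 40), (s, 10, 6), (s, 23, 40), (s, 37, 17), (u, 37, 17), (w, 10, 6), (w, 23, 40), (x, 10, 6), (x, 23, 40), (y, 10, 6), (y, 23, 40)}
Selection C = w: {(w, 10, 6), (w, 23, 40)}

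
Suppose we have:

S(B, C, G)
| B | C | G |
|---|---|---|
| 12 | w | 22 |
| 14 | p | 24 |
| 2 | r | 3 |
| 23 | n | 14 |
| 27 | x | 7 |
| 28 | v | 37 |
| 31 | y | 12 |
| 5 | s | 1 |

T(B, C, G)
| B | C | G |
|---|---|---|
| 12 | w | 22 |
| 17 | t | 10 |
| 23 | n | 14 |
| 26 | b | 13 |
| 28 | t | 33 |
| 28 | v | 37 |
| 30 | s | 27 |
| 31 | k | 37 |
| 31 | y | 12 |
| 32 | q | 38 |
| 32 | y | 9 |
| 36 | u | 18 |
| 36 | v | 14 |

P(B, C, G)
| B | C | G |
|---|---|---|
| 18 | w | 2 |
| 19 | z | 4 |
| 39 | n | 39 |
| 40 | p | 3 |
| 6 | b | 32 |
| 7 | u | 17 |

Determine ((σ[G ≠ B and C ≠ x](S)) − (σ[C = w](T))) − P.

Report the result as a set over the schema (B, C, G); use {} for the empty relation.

{(14, p, 24), (2, r, 3), (23, n, 14), (28, v, 37), (31, y, 12), (5, s, 1)}

Filtering on G ≠ B and C ≠ x leaves {(12, w, 22), (14, p, 24), (2, r, 3), (23, n, 14), (28, v, 37), (31, y, 12), (5, s, 1)}.
Filtering on C = w leaves {(12, w, 22)}.
Set difference of the two operands is {(14, p, 24), (2, r, 3), (23, n, 14), (28, v, 37), (31, y, 12), (5, s, 1)}.
Set difference of the two operands is {(14, p, 24), (2, r, 3), (23, n, 14), (28, v, 37), (31, y, 12), (5, s, 1)}.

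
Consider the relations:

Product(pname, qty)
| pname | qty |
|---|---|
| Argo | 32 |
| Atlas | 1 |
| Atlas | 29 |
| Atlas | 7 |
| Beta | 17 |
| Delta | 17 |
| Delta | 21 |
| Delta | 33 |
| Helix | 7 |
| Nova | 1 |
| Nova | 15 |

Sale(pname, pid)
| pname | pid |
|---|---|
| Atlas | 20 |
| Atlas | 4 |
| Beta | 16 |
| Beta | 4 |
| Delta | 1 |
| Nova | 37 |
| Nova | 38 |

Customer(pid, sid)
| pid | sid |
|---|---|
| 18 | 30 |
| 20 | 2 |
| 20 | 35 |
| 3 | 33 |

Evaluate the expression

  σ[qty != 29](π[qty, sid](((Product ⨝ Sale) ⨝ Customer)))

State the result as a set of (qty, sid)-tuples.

{(1, 2), (1, 35), (7, 2), (7, 35)}

Natural join on pname: {(Atlas, 1, 20), (Atlas, 1, 4), (Atlas, 29, 20), (Atlas, 29, 4), (Atlas, 7, 20), (Atlas, 7, 4), (Beta, 17, 16), (Beta, 17, 4), (Delta, 17, 1), (Delta, 21, 1), (Delta, 33, 1), (Nova, 1, 37), (Nova, 1, 38), (Nova, 15, 37), (Nova, 15, 38)}
Natural join on pid: {(Atlas, 1, 20, 2), (Atlas, 1, 20, 35), (Atlas, 29, 20, 2), (Atlas, 29, 20, 35), (Atlas, 7, 20, 2), (Atlas, 7, 20, 35)}
π[qty, sid]: project onto (qty, sid) → {(1, 2), (1, 35), (29, 2), (29, 35), (7, 2), (7, 35)}
σ[qty != 29]: keep tuples satisfying qty != 29 → {(1, 2), (1, 35), (7, 2), (7, 35)}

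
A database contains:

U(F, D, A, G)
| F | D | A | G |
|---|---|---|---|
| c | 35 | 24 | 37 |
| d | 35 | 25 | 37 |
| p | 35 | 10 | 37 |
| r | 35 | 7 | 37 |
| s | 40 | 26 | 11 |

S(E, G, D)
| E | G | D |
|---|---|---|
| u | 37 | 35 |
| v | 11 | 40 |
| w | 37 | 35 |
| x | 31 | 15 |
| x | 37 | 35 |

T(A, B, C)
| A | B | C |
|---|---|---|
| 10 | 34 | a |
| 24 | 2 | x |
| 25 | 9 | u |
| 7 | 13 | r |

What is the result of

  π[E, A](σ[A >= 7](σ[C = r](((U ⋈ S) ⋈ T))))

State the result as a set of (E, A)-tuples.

Natural join on D, G: {(c, 35, 24, 37, u), (c, 35, 24, 37, w), (c, 35, 24, 37, x), (d, 35, 25, 37, u), (d, 35, 25, 37, w), (d, 35, 25, 37, x), (p, 35, 10, 37, u), (p, 35, 10, 37, w), (p, 35, 10, 37, x), (r, 35, 7, 37, u), (r, 35, 7, 37, w), (r, 35, 7, 37, x), (s, 40, 26, 11, v)}
Natural join on A: {(c, 35, 24, 37, u, 2, x), (c, 35, 24, 37, w, 2, x), (c, 35, 24, 37, x, 2, x), (d, 35, 25, 37, u, 9, u), (d, 35, 25, 37, w, 9, u), (d, 35, 25, 37, x, 9, u), (p, 35, 10, 37, u, 34, a), (p, 35, 10, 37, w, 34, a), (p, 35, 10, 37, x, 34, a), (r, 35, 7, 37, u, 13, r), (r, 35, 7, 37, w, 13, r), (r, 35, 7, 37, x, 13, r)}
σ[C = r]: keep tuples satisfying C = r → {(r, 35, 7, 37, u, 13, r), (r, 35, 7, 37, w, 13, r), (r, 35, 7, 37, x, 13, r)}
σ[A >= 7]: keep tuples satisfying A >= 7 → {(r, 35, 7, 37, u, 13, r), (r, 35, 7, 37, w, 13, r), (r, 35, 7, 37, x, 13, r)}
π_{E, A} gives {(u, 7), (w, 7), (x, 7)}.

{(u, 7), (w, 7), (x, 7)}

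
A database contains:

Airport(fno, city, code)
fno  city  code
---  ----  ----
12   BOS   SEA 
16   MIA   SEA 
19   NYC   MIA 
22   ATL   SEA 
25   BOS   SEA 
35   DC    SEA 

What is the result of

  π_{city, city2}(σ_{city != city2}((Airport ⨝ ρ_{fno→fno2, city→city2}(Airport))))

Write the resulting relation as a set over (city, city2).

{(ATL, BOS), (ATL, DC), (ATL, MIA), (BOS, ATL), (BOS, DC), (BOS, MIA), (DC, ATL), (DC, BOS), (DC, MIA), (MIA, ATL), (MIA, BOS), (MIA, DC)}

ρ[fno→fno2, city→city2]: schema becomes (fno2, city2, code); tuples unchanged.
Airport ⋈ ρ_{fno→fno2, city→city2}(Airport) (natural join on code): {(12, BOS, SEA, 12, BOS), (12, BOS, SEA, 16, MIA), (12, BOS, SEA, 22, ATL), (12, BOS, SEA, 25, BOS), (12, BOS, SEA, 35, DC), (16, MIA, SEA, 12, BOS), (16, MIA, SEA, 16, MIA), (16, MIA, SEA, 22, ATL), (16, MIA, SEA, 25, BOS), (16, MIA, SEA, 35, DC), (19, NYC, MIA, 19, NYC), (22, ATL, SEA, 12, BOS), (22, ATL, SEA, 16, MIA), (22, ATL, SEA, 22, ATL), (22, ATL, SEA, 25, BOS), (22, ATL, SEA, 35, DC), (25, BOS, SEA, 12, BOS), (25, BOS, SEA, 16, MIA), (25, BOS, SEA, 22, ATL), (25, BOS, SEA, 25, BOS), (25, BOS, SEA, 35, DC), (35, DC, SEA, 12, BOS), (35, DC, SEA, 16, MIA), (35, DC, SEA, 22, ATL), (35, DC, SEA, 25, BOS), (35, DC, SEA, 35, DC)}
σ[city != city2]: keep tuples satisfying city != city2 → {(12, BOS, SEA, 16, MIA), (12, BOS, SEA, 22, ATL), (12, BOS, SEA, 35, DC), (16, MIA, SEA, 12, BOS), (16, MIA, SEA, 22, ATL), (16, MIA, SEA, 25, BOS), (16, MIA, SEA, 35, DC), (22, ATL, SEA, 12, BOS), (22, ATL, SEA, 16, MIA), (22, ATL, SEA, 25, BOS), (22, ATL, SEA, 35, DC), (25, BOS, SEA, 16, MIA), (25, BOS, SEA, 22, ATL), (25, BOS, SEA, 35, DC), (35, DC, SEA, 12, BOS), (35, DC, SEA, 16, MIA), (35, DC, SEA, 22, ATL), (35, DC, SEA, 25, BOS)}
π[city, city2]: project onto (city, city2) (6 duplicate(s) eliminated) → {(ATL, BOS), (ATL, DC), (ATL, MIA), (BOS, ATL), (BOS, DC), (BOS, MIA), (DC, ATL), (DC, BOS), (DC, MIA), (MIA, ATL), (MIA, BOS), (MIA, DC)}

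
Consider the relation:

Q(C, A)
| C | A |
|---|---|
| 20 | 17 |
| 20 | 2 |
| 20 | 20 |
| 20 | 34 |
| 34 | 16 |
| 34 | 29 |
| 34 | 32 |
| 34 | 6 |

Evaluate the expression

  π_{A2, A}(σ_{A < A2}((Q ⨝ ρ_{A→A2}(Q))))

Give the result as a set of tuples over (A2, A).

{(16, 6), (17, 2), (20, 17), (20, 2), (29, 16), (29, 6), (32, 16), (32, 29), (32, 6), (34, 17), (34, 2), (34, 20)}

ρ[A→A2]: schema becomes (C, A2); tuples unchanged.
Joining Q and ρ_{A→A2}(Q) on C yields {(20, 17, 17), (20, 17, 2), (20, 17, 20), (20, 17, 34), (20, 2, 17), (20, 2, 2), (20, 2, 20), (20, 2, 34), (20, 20, 17), (20, 20, 2), (20, 20, 20), (20, 20, 34), (20, 34, 17), (20, 34, 2), (20, 34, 20), (20, 34, 34), (34, 16, 16), (34, 16, 29), (34, 16, 32), (34, 16, 6), (34, 29, 16), (34, 29, 29), (34, 29, 32), (34, 29, 6), (34, 32, 16), (34, 32, 29), (34, 32, 32), (34, 32, 6), (34, 6, 16), (34, 6, 29), (34, 6, 32), (34, 6, 6)}.
Selection A < A2: {(20, 17, 20), (20, 17, 34), (20, 2, 17), (20, 2, 20), (20, 2, 34), (20, 20, 34), (34, 16, 29), (34, 16, 32), (34, 29, 32), (34, 6, 16), (34, 6, 29), (34, 6, 32)}
π_{A2, A} gives {(16, 6), (17, 2), (20, 17), (20, 2), (29, 16), (29, 6), (32, 16), (32, 29), (32, 6), (34, 17), (34, 2), (34, 20)}.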